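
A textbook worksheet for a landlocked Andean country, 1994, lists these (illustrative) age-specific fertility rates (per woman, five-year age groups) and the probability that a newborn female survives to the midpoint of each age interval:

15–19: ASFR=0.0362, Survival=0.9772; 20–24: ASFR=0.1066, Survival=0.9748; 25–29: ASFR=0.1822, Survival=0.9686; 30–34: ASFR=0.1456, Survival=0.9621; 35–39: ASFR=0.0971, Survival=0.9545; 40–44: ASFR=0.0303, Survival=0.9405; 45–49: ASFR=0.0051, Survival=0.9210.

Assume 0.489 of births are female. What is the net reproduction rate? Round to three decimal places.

1.422

Proportion female at birth = 0.489.
Weighting each age-specific rate by interval width and survival:
  15–19: 5 × 0.0362 × 0.9772 = 0.17687
  20–24: 5 × 0.1066 × 0.9748 = 0.51957
  25–29: 5 × 0.1822 × 0.9686 = 0.88239
  30–34: 5 × 0.1456 × 0.9621 = 0.70041
  35–39: 5 × 0.0971 × 0.9545 = 0.46341
  40–44: 5 × 0.0303 × 0.9405 = 0.14249
  45–49: 5 × 0.0051 × 0.9210 = 0.02349
Sum = 2.90863
NRR = 0.489 × 2.90863 = 1.42232
NRR > 1, so each generation more than replaces itself.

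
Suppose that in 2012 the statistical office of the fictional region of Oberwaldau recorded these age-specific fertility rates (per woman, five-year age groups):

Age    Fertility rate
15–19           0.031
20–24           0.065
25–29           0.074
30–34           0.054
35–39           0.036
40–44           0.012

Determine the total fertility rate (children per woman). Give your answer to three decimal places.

Sum of ASFRs = 0.031 + 0.065 + 0.074 + 0.054 + 0.036 + 0.012 = 0.272
TFR = 5 × 0.272 = 1.36

1.360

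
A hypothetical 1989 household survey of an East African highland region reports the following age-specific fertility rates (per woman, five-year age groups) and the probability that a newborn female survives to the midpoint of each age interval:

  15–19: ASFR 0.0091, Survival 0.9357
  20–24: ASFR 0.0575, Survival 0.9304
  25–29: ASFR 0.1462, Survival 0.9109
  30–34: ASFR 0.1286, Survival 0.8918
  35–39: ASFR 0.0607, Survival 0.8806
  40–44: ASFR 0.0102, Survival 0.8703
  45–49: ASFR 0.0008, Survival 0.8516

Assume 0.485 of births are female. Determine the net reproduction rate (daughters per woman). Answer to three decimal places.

Proportion female at birth = 0.485.
Per-age-group product (5 × ASFR × survival probability):
  15–19: 5 × 0.0091 × 0.9357 = 0.04257
  20–24: 5 × 0.0575 × 0.9304 = 0.26749
  25–29: 5 × 0.1462 × 0.9109 = 0.66587
  30–34: 5 × 0.1286 × 0.8918 = 0.57343
  35–39: 5 × 0.0607 × 0.8806 = 0.26726
  40–44: 5 × 0.0102 × 0.8703 = 0.04439
  45–49: 5 × 0.0008 × 0.8516 = 0.00341
Sum = 1.86442
NRR = 0.485 × 1.86442 = 0.90424
NRR < 1, so the cohort does not fully replace itself.

0.904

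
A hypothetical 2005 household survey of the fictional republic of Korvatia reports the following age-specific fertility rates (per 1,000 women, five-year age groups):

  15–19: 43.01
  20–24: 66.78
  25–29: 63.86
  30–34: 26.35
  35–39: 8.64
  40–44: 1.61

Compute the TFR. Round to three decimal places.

Sum of ASFRs = 43.01 + 66.78 + 63.86 + 26.35 + 8.64 + 1.61 = 210.25
TFR = 5 × 210.25 / 1000 = 1.05125

1.051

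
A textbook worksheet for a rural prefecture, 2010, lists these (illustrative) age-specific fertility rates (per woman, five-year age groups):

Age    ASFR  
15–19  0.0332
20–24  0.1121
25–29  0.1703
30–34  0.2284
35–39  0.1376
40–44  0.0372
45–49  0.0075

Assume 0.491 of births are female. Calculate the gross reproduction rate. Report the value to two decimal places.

1.78

Proportion female at birth = 0.491.
Sum of ASFRs = 0.0332 + 0.1121 + 0.1703 + 0.2284 + 0.1376 + 0.0372 + 0.0075 = 0.7263
TFR = 5 × 0.7263 = 3.6315
GRR = 0.491 × 3.6315 = 1.78307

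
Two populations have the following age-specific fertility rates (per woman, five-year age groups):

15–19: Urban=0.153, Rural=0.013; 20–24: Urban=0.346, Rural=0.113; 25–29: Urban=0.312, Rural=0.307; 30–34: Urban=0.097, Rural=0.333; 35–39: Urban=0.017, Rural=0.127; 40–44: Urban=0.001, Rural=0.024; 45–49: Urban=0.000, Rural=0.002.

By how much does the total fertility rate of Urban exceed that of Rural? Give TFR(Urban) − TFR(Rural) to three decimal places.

0.035

Urban:
  Sum of ASFRs = 0.153 + 0.346 + 0.312 + 0.097 + 0.017 + 0.001 + 0.000 = 0.926
  TFR = 5 × 0.926 = 4.63
Rural:
  Sum of ASFRs = 0.013 + 0.113 + 0.307 + 0.333 + 0.127 + 0.024 + 0.002 = 0.919
  TFR = 5 × 0.919 = 4.595
Difference = 4.63 − 4.595 = 0.035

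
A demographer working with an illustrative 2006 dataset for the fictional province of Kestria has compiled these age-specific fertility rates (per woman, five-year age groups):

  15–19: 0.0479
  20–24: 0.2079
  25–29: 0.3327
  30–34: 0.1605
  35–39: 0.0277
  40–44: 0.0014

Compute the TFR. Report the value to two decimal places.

Sum of ASFRs = 0.0479 + 0.2079 + 0.3327 + 0.1605 + 0.0277 + 0.0014 = 0.7781
TFR = 5 × 0.7781 = 3.8905

3.89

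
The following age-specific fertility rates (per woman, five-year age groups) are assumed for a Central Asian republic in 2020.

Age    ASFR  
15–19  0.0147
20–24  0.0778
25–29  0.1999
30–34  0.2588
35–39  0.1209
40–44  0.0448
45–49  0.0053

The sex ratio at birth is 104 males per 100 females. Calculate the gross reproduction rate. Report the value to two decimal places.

Proportion female at birth = 100 / (100 + 104) = 0.49020.
Sum of ASFRs = 0.0147 + 0.0778 + 0.1999 + 0.2588 + 0.1209 + 0.0448 + 0.0053 = 0.7222
TFR = 5 × 0.7222 = 3.611
GRR = 0.49020 × 3.611 = 1.77011

1.77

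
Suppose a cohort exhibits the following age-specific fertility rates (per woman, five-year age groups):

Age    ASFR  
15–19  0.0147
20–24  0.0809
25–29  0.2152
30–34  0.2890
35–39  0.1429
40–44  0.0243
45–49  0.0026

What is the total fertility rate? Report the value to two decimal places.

3.85

Sum of ASFRs = 0.0147 + 0.0809 + 0.2152 + 0.2890 + 0.1429 + 0.0243 + 0.0026 = 0.7696
TFR = 5 × 0.7696 = 3.848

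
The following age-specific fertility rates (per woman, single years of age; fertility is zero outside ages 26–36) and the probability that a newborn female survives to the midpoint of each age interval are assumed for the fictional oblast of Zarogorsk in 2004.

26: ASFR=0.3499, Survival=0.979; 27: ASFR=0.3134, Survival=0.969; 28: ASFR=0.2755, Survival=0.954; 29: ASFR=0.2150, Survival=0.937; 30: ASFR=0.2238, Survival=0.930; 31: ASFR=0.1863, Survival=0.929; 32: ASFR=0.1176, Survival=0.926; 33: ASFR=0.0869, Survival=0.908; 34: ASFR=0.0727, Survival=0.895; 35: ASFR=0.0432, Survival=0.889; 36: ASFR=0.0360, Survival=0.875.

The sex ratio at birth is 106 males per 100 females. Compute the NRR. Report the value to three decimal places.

0.881

Proportion female at birth = 100 / (100 + 106) = 0.48544.
Survival-weighted fertility by age (1·fₓ·Sₓ):
  26: 1 × 0.3499 × 0.979 = 0.34255
  27: 1 × 0.3134 × 0.969 = 0.30368
  28: 1 × 0.2755 × 0.954 = 0.26283
  29: 1 × 0.2150 × 0.937 = 0.20146
  30: 1 × 0.2238 × 0.930 = 0.20813
  31: 1 × 0.1863 × 0.929 = 0.17307
  32: 1 × 0.1176 × 0.926 = 0.10890
  33: 1 × 0.0869 × 0.908 = 0.07891
  34: 1 × 0.0727 × 0.895 = 0.06507
  35: 1 × 0.0432 × 0.889 = 0.03840
  36: 1 × 0.0360 × 0.875 = 0.03150
Sum = 1.81450
NRR = 0.48544 × 1.81450 = 0.88083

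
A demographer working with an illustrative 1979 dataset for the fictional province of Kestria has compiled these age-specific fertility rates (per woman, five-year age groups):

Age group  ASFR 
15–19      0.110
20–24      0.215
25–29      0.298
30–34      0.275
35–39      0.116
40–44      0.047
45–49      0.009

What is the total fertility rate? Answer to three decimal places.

5.350

Sum of ASFRs = 0.110 + 0.215 + 0.298 + 0.275 + 0.116 + 0.047 + 0.009 = 1.070
TFR = 5 × 1.070 = 5.35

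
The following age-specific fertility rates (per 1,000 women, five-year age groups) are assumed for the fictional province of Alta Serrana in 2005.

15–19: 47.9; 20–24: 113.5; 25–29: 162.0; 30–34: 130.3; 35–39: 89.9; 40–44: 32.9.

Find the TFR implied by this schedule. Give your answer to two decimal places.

2.88

Sum of ASFRs = 47.9 + 113.5 + 162.0 + 130.3 + 89.9 + 32.9 = 576.5
TFR = 5 × 576.5 / 1000 = 2.8825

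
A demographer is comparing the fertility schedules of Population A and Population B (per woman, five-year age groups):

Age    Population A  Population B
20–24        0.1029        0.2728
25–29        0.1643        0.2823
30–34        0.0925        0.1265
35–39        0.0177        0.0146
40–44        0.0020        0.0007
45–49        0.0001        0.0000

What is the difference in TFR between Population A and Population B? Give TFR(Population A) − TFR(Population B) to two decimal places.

Population A:
  Sum of ASFRs = 0.1029 + 0.1643 + 0.0925 + 0.0177 + 0.0020 + 0.0001 = 0.3795
  TFR = 5 × 0.3795 = 1.8975
Population B:
  Sum of ASFRs = 0.2728 + 0.2823 + 0.1265 + 0.0146 + 0.0007 + 0.0000 = 0.6969
  TFR = 5 × 0.6969 = 3.4845
Difference = 1.8975 − 3.4845 = -1.587

-1.59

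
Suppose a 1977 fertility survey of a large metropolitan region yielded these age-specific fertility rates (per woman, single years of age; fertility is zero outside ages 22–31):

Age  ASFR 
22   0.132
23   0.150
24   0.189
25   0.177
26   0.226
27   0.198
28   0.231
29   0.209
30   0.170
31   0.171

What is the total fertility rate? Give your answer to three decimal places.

Sum of ASFRs = 0.132 + 0.150 + 0.189 + 0.177 + 0.226 + 0.198 + 0.231 + 0.209 + 0.170 + 0.171 = 1.853
TFR = 1.853

1.853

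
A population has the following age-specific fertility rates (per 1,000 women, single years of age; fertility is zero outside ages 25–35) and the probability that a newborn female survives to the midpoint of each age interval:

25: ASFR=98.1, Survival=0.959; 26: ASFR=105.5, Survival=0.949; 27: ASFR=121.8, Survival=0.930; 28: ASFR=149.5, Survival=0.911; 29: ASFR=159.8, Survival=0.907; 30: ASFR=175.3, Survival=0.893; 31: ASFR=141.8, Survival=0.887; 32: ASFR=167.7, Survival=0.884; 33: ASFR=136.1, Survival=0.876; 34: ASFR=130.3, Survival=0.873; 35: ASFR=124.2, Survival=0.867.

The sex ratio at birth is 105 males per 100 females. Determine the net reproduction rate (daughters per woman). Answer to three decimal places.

0.663

Proportion female at birth = 100 / (100 + 105) = 0.48780.
Survival-weighted fertility by age (1·fₓ·Sₓ):
  25: 1 × 98.1/1000 × 0.959 = 0.09408
  26: 1 × 105.5/1000 × 0.949 = 0.10012
  27: 1 × 121.8/1000 × 0.930 = 0.11327
  28: 1 × 149.5/1000 × 0.911 = 0.13619
  29: 1 × 159.8/1000 × 0.907 = 0.14494
  30: 1 × 175.3/1000 × 0.893 = 0.15654
  31: 1 × 141.8/1000 × 0.887 = 0.12578
  32: 1 × 167.7/1000 × 0.884 = 0.14825
  33: 1 × 136.1/1000 × 0.876 = 0.11922
  34: 1 × 130.3/1000 × 0.873 = 0.11375
  35: 1 × 124.2/1000 × 0.867 = 0.10768
Sum = 1.35982
NRR = 0.48780 × 1.35982 = 0.66332
NRR < 1, so the cohort does not fully replace itself.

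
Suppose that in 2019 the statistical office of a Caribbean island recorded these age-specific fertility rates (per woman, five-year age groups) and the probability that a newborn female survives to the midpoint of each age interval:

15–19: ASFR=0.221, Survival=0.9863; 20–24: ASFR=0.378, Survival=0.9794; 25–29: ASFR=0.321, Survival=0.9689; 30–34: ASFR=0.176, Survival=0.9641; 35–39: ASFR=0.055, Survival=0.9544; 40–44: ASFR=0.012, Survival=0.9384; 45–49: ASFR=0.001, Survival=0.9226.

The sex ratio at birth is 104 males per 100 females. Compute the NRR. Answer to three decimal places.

2.778

Proportion female at birth = 100 / (100 + 104) = 0.49020.
Each age group contributes 5 × ASFR × survival:
  15–19: 5 × 0.221 × 0.9863 = 1.08986
  20–24: 5 × 0.378 × 0.9794 = 1.85107
  25–29: 5 × 0.321 × 0.9689 = 1.55508
  30–34: 5 × 0.176 × 0.9641 = 0.84841
  35–39: 5 × 0.055 × 0.9544 = 0.26246
  40–44: 5 × 0.012 × 0.9384 = 0.05630
  45–49: 5 × 0.001 × 0.9226 = 0.00461
Sum = 5.66779
NRR = 0.49020 × 5.66779 = 2.77835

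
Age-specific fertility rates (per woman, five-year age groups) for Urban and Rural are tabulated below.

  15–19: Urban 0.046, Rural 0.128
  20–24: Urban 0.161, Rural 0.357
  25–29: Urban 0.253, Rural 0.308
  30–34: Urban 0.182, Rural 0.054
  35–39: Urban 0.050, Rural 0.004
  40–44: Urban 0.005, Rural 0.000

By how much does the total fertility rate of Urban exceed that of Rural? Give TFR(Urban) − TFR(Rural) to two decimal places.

-0.77

Urban:
  Sum of ASFRs = 0.046 + 0.161 + 0.253 + 0.182 + 0.050 + 0.005 = 0.697
  TFR = 5 × 0.697 = 3.485
Rural:
  Sum of ASFRs = 0.128 + 0.357 + 0.308 + 0.054 + 0.004 + 0.000 = 0.851
  TFR = 5 × 0.851 = 4.255
Difference = 3.485 − 4.255 = -0.77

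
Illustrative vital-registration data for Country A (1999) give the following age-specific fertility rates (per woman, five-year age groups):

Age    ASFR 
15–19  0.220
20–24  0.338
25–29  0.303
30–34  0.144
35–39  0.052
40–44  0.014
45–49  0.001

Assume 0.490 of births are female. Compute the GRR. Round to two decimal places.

Proportion female at birth = 0.490.
Sum of ASFRs = 0.220 + 0.338 + 0.303 + 0.144 + 0.052 + 0.014 + 0.001 = 1.072
TFR = 5 × 1.072 = 5.36
GRR = 0.490 × 5.36 = 2.62640

2.63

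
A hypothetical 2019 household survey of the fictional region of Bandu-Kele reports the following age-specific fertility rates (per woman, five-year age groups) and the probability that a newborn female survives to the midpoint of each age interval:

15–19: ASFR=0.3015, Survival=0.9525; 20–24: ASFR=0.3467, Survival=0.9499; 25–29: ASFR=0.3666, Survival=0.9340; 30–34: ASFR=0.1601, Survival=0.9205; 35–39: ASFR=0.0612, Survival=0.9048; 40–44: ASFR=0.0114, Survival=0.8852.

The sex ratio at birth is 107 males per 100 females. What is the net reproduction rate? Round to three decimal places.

2.830

Proportion female at birth = 100 / (100 + 107) = 0.48309.
Survival-weighted fertility by age (5·fₓ·Sₓ):
  15–19: 5 × 0.3015 × 0.9525 = 1.43589
  20–24: 5 × 0.3467 × 0.9499 = 1.64665
  25–29: 5 × 0.3666 × 0.9340 = 1.71202
  30–34: 5 × 0.1601 × 0.9205 = 0.73686
  35–39: 5 × 0.0612 × 0.9048 = 0.27687
  40–44: 5 × 0.0114 × 0.8852 = 0.05046
Sum = 5.85875
NRR = 0.48309 × 5.85875 = 2.83030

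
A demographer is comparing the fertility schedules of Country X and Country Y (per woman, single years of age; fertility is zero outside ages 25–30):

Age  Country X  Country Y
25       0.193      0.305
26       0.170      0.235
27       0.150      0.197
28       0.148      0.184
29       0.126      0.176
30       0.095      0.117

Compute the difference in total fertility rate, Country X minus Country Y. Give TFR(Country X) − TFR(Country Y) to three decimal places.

-0.332

Country X:
  Sum of ASFRs = 0.193 + 0.170 + 0.150 + 0.148 + 0.126 + 0.095 = 0.882
  TFR = 0.882
Country Y:
  Sum of ASFRs = 0.305 + 0.235 + 0.197 + 0.184 + 0.176 + 0.117 = 1.214
  TFR = 1.214
Difference = 0.882 − 1.214 = -0.332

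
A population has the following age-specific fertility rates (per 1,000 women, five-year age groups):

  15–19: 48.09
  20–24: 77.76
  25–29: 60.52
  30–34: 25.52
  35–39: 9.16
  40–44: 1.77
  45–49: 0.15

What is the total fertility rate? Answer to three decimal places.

1.115

Sum of ASFRs = 48.09 + 77.76 + 60.52 + 25.52 + 9.16 + 1.77 + 0.15 = 222.97
TFR = 5 × 222.97 / 1000 = 1.11485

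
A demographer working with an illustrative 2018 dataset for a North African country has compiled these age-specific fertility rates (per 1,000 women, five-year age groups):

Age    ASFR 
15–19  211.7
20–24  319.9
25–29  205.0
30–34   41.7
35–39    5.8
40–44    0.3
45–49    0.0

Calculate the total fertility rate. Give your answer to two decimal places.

Sum of ASFRs = 211.7 + 319.9 + 205.0 + 41.7 + 5.8 + 0.3 + 0.0 = 784.4
TFR = 5 × 784.4 / 1000 = 3.922

3.92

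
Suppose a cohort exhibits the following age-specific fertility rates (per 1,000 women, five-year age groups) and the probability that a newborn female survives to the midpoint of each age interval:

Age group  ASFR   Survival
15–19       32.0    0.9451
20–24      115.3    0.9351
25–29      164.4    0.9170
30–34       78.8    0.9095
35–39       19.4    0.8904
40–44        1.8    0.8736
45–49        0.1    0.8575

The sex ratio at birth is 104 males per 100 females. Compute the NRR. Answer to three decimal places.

Proportion female at birth = 100 / (100 + 104) = 0.49020.
Weighting each age-specific rate by interval width and survival:
  15–19: 5 × 32.0/1000 × 0.9451 = 0.15122
  20–24: 5 × 115.3/1000 × 0.9351 = 0.53909
  25–29: 5 × 164.4/1000 × 0.9170 = 0.75377
  30–34: 5 × 78.8/1000 × 0.9095 = 0.35834
  35–39: 5 × 19.4/1000 × 0.8904 = 0.08637
  40–44: 5 × 1.8/1000 × 0.8736 = 0.00786
  45–49: 5 × 0.1/1000 × 0.8575 = 0.00043
Sum = 1.89708
NRR = 0.49020 × 1.89708 = 0.92995
NRR < 1, so the cohort does not fully replace itself.

0.930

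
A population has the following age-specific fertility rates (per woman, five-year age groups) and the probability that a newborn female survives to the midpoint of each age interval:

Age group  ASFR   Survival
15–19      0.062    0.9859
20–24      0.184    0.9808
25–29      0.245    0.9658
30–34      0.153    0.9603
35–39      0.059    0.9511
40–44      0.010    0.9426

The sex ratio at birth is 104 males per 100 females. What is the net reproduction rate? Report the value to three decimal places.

Proportion female at birth = 100 / (100 + 104) = 0.49020.
Per-age-group product (5 × ASFR × survival probability):
  15–19: 5 × 0.062 × 0.9859 = 0.30563
  20–24: 5 × 0.184 × 0.9808 = 0.90234
  25–29: 5 × 0.245 × 0.9658 = 1.18311
  30–34: 5 × 0.153 × 0.9603 = 0.73463
  35–39: 5 × 0.059 × 0.9511 = 0.28057
  40–44: 5 × 0.010 × 0.9426 = 0.04713
Sum = 3.45341
NRR = 0.49020 × 3.45341 = 1.69286

1.693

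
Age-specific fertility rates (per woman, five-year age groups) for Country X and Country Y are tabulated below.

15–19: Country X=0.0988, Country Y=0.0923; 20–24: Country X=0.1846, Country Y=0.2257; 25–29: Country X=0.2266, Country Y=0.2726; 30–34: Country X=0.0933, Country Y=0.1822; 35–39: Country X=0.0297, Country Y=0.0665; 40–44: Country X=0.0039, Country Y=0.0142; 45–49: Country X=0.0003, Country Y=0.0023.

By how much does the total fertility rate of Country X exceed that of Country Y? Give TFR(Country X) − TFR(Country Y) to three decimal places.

Country X:
  Sum of ASFRs = 0.0988 + 0.1846 + 0.2266 + 0.0933 + 0.0297 + 0.0039 + 0.0003 = 0.6372
  TFR = 5 × 0.6372 = 3.186
Country Y:
  Sum of ASFRs = 0.0923 + 0.2257 + 0.2726 + 0.1822 + 0.0665 + 0.0142 + 0.0023 = 0.8558
  TFR = 5 × 0.8558 = 4.279
Difference = 3.186 − 4.279 = -1.093

-1.093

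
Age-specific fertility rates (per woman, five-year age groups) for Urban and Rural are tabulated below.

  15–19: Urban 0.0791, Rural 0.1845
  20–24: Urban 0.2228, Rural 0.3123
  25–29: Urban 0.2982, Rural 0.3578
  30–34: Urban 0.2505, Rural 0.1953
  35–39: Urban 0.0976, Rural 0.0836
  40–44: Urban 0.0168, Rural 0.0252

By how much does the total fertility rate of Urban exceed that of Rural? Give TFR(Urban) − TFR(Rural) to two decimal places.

-0.97

Urban:
  Sum of ASFRs = 0.0791 + 0.2228 + 0.2982 + 0.2505 + 0.0976 + 0.0168 = 0.9650
  TFR = 5 × 0.9650 = 4.825
Rural:
  Sum of ASFRs = 0.1845 + 0.3123 + 0.3578 + 0.1953 + 0.0836 + 0.0252 = 1.1587
  TFR = 5 × 1.1587 = 5.7935
Difference = 4.825 − 5.7935 = -0.9685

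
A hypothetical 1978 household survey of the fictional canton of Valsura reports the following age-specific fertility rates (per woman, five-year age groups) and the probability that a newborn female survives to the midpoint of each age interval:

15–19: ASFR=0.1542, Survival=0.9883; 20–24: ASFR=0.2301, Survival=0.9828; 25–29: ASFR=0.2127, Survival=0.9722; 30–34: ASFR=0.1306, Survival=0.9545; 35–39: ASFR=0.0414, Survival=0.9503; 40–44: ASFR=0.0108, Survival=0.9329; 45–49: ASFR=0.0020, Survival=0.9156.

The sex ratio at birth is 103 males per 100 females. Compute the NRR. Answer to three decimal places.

1.875

Proportion female at birth = 100 / (100 + 103) = 0.49261.
Survival-weighted fertility by age (5·fₓ·Sₓ):
  15–19: 5 × 0.1542 × 0.9883 = 0.76198
  20–24: 5 × 0.2301 × 0.9828 = 1.13071
  25–29: 5 × 0.2127 × 0.9722 = 1.03393
  30–34: 5 × 0.1306 × 0.9545 = 0.62329
  35–39: 5 × 0.0414 × 0.9503 = 0.19671
  40–44: 5 × 0.0108 × 0.9329 = 0.05038
  45–49: 5 × 0.0020 × 0.9156 = 0.00916
Sum = 3.80616
NRR = 0.49261 × 3.80616 = 1.87495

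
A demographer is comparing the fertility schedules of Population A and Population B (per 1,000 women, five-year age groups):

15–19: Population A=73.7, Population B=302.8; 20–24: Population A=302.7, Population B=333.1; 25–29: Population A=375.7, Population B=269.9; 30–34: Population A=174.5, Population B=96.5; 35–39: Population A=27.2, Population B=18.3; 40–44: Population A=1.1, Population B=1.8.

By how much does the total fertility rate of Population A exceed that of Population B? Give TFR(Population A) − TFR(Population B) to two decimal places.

Population A:
  Sum of ASFRs = 73.7 + 302.7 + 375.7 + 174.5 + 27.2 + 1.1 = 954.9
  TFR = 5 × 954.9 / 1000 = 4.7745
Population B:
  Sum of ASFRs = 302.8 + 333.1 + 269.9 + 96.5 + 18.3 + 1.8 = 1022.4
  TFR = 5 × 1022.4 / 1000 = 5.112
Difference = 4.7745 − 5.112 = -0.3375

-0.34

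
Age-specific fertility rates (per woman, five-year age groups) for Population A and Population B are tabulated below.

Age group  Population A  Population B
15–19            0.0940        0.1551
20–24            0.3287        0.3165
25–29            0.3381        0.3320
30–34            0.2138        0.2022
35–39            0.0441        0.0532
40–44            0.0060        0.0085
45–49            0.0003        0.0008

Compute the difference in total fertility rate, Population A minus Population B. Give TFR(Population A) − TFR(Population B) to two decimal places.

-0.22

Population A:
  Sum of ASFRs = 0.0940 + 0.3287 + 0.3381 + 0.2138 + 0.0441 + 0.0060 + 0.0003 = 1.0250
  TFR = 5 × 1.0250 = 5.125
Population B:
  Sum of ASFRs = 0.1551 + 0.3165 + 0.3320 + 0.2022 + 0.0532 + 0.0085 + 0.0008 = 1.0683
  TFR = 5 × 1.0683 = 5.3415
Difference = 5.125 − 5.3415 = -0.2165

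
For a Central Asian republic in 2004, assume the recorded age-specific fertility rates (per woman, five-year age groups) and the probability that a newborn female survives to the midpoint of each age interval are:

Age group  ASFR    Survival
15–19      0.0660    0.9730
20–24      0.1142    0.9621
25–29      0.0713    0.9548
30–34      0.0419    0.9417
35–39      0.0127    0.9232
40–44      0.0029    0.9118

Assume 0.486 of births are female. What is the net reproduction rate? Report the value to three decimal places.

0.719

Proportion female at birth = 0.486.
Each age group contributes 5 × ASFR × survival:
  15–19: 5 × 0.0660 × 0.9730 = 0.32109
  20–24: 5 × 0.1142 × 0.9621 = 0.54936
  25–29: 5 × 0.0713 × 0.9548 = 0.34039
  30–34: 5 × 0.0419 × 0.9417 = 0.19729
  35–39: 5 × 0.0127 × 0.9232 = 0.05862
  40–44: 5 × 0.0029 × 0.9118 = 0.01322
Sum = 1.47997
NRR = 0.486 × 1.47997 = 0.71927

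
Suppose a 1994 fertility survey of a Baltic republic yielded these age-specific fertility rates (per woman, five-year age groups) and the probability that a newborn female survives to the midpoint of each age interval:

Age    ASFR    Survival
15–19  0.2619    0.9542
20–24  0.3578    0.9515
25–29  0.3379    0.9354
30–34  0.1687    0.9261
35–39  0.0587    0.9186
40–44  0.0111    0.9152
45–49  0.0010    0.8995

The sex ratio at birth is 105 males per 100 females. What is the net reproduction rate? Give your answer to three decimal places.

Proportion female at birth = 100 / (100 + 105) = 0.48780.
Each age group contributes 5 × ASFR × survival:
  15–19: 5 × 0.2619 × 0.9542 = 1.24952
  20–24: 5 × 0.3578 × 0.9515 = 1.70223
  25–29: 5 × 0.3379 × 0.9354 = 1.58036
  30–34: 5 × 0.1687 × 0.9261 = 0.78117
  35–39: 5 × 0.0587 × 0.9186 = 0.26961
  40–44: 5 × 0.0111 × 0.9152 = 0.05079
  45–49: 5 × 0.0010 × 0.8995 = 0.00450
Sum = 5.63818
NRR = 0.48780 × 5.63818 = 2.75030

2.750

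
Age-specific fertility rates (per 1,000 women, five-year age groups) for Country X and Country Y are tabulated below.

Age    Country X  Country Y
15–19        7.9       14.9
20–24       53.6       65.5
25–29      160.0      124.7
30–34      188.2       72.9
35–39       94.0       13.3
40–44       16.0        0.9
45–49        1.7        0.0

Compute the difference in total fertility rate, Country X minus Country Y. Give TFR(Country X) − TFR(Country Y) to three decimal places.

Country X:
  Sum of ASFRs = 7.9 + 53.6 + 160.0 + 188.2 + 94.0 + 16.0 + 1.7 = 521.4
  TFR = 5 × 521.4 / 1000 = 2.607
Country Y:
  Sum of ASFRs = 14.9 + 65.5 + 124.7 + 72.9 + 13.3 + 0.9 + 0.0 = 292.2
  TFR = 5 × 292.2 / 1000 = 1.461
Difference = 2.607 − 1.461 = 1.146

1.146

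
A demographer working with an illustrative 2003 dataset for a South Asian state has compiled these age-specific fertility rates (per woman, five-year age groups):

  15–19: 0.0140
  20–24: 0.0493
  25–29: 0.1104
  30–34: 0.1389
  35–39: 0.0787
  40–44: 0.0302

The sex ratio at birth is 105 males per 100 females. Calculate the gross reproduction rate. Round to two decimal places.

Proportion female at birth = 100 / (100 + 105) = 0.48780.
Sum of ASFRs = 0.0140 + 0.0493 + 0.1104 + 0.1389 + 0.0787 + 0.0302 = 0.4215
TFR = 5 × 0.4215 = 2.1075
GRR = 0.48780 × 2.1075 = 1.02804

1.03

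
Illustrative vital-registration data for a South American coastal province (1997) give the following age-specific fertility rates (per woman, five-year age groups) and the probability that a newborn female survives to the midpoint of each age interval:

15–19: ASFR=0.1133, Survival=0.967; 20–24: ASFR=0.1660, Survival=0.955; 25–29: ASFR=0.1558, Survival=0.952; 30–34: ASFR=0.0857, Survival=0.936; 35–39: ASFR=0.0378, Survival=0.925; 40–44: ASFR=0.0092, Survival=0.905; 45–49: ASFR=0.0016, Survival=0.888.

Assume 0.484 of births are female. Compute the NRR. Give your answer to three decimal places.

Proportion female at birth = 0.484.
Each age group contributes 5 × ASFR × survival:
  15–19: 5 × 0.1133 × 0.967 = 0.54781
  20–24: 5 × 0.1660 × 0.955 = 0.79265
  25–29: 5 × 0.1558 × 0.952 = 0.74161
  30–34: 5 × 0.0857 × 0.936 = 0.40108
  35–39: 5 × 0.0378 × 0.925 = 0.17483
  40–44: 5 × 0.0092 × 0.905 = 0.04163
  45–49: 5 × 0.0016 × 0.888 = 0.00710
Sum = 2.70671
NRR = 0.484 × 2.70671 = 1.31005
With NRR above 1 the population is above replacement fertility.

1.310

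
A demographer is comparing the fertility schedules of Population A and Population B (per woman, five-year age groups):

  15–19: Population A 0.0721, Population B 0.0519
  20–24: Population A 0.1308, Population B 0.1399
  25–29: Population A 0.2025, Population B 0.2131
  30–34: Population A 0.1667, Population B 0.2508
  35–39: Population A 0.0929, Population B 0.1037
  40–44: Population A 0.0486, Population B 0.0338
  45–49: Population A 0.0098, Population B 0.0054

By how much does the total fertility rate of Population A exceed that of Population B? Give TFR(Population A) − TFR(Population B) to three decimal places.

-0.376

Population A:
  Sum of ASFRs = 0.0721 + 0.1308 + 0.2025 + 0.1667 + 0.0929 + 0.0486 + 0.0098 = 0.7234
  TFR = 5 × 0.7234 = 3.617
Population B:
  Sum of ASFRs = 0.0519 + 0.1399 + 0.2131 + 0.2508 + 0.1037 + 0.0338 + 0.0054 = 0.7986
  TFR = 5 × 0.7986 = 3.993
Difference = 3.617 − 3.993 = -0.376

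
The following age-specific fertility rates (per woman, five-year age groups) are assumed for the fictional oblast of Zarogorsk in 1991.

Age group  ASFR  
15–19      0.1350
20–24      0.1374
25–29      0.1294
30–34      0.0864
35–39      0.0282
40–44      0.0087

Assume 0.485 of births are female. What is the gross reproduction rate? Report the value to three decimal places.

1.273

Proportion female at birth = 0.485.
Sum of ASFRs = 0.1350 + 0.1374 + 0.1294 + 0.0864 + 0.0282 + 0.0087 = 0.5251
TFR = 5 × 0.5251 = 2.6255
GRR = 0.485 × 2.6255 = 1.27337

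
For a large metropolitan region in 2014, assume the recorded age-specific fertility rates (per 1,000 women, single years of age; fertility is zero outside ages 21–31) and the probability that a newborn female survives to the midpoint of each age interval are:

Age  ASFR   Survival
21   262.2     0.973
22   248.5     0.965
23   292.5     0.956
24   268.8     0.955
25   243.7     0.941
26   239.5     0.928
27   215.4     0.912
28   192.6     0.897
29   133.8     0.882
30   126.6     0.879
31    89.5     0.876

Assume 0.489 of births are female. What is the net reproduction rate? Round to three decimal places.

1.056

Proportion female at birth = 0.489.
Per-age-group product (1 × ASFR × survival probability):
  21: 1 × 262.2/1000 × 0.973 = 0.25512
  22: 1 × 248.5/1000 × 0.965 = 0.23980
  23: 1 × 292.5/1000 × 0.956 = 0.27963
  24: 1 × 268.8/1000 × 0.955 = 0.25670
  25: 1 × 243.7/1000 × 0.941 = 0.22932
  26: 1 × 239.5/1000 × 0.928 = 0.22226
  27: 1 × 215.4/1000 × 0.912 = 0.19644
  28: 1 × 192.6/1000 × 0.897 = 0.17276
  29: 1 × 133.8/1000 × 0.882 = 0.11801
  30: 1 × 126.6/1000 × 0.879 = 0.11128
  31: 1 × 89.5/1000 × 0.876 = 0.07840
Sum = 2.15972
NRR = 0.489 × 2.15972 = 1.05610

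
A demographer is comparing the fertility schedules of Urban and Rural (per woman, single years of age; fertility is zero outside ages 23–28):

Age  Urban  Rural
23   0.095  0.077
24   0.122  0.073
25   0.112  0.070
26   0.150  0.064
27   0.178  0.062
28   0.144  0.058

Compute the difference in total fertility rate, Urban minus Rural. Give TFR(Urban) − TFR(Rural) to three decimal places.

0.397

Urban:
  Sum of ASFRs = 0.095 + 0.122 + 0.112 + 0.150 + 0.178 + 0.144 = 0.801
  TFR = 0.801
Rural:
  Sum of ASFRs = 0.077 + 0.073 + 0.070 + 0.064 + 0.062 + 0.058 = 0.404
  TFR = 0.404
Difference = 0.801 − 0.404 = 0.397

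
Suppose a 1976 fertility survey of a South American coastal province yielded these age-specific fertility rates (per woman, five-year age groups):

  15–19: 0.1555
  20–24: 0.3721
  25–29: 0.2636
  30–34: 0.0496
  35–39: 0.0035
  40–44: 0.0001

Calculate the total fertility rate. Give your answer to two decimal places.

4.22

Sum of ASFRs = 0.1555 + 0.3721 + 0.2636 + 0.0496 + 0.0035 + 0.0001 = 0.8444
TFR = 5 × 0.8444 = 4.222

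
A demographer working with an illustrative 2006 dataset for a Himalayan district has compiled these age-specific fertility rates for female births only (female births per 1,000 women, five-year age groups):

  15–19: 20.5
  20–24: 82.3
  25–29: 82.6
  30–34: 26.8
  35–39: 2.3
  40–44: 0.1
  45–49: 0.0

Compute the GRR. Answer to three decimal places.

1.073

Sum of female ASFRs = 20.5 + 82.3 + 82.6 + 26.8 + 2.3 + 0.1 + 0.0 = 214.6
GRR = 5 × 214.6 / 1000 = 1.073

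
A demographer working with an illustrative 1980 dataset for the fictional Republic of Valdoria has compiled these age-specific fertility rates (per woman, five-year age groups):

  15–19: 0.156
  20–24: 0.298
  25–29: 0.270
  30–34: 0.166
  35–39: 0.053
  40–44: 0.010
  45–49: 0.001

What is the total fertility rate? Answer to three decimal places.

Sum of ASFRs = 0.156 + 0.298 + 0.270 + 0.166 + 0.053 + 0.010 + 0.001 = 0.954
TFR = 5 × 0.954 = 4.77

4.770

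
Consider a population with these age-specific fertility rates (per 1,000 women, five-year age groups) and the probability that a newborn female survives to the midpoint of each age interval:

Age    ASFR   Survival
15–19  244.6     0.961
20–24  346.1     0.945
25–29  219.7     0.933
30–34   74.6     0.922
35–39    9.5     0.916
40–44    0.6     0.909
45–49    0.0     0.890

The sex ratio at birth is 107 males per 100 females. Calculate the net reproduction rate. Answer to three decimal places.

2.041

Proportion female at birth = 100 / (100 + 107) = 0.48309.
Per-age-group product (5 × ASFR × survival probability):
  15–19: 5 × 244.6/1000 × 0.961 = 1.17530
  20–24: 5 × 346.1/1000 × 0.945 = 1.63532
  25–29: 5 × 219.7/1000 × 0.933 = 1.02490
  30–34: 5 × 74.6/1000 × 0.922 = 0.34391
  35–39: 5 × 9.5/1000 × 0.916 = 0.04351
  40–44: 5 × 0.6/1000 × 0.909 = 0.00273
  45–49: 5 × 0.0/1000 × 0.890 = 0.00000
Sum = 4.22567
NRR = 0.48309 × 4.22567 = 2.04138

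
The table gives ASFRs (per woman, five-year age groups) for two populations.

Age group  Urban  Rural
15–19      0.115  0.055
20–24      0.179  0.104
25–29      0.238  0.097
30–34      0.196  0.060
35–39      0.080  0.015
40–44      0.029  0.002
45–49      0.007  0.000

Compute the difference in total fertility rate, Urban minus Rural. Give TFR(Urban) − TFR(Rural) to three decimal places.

Urban:
  Sum of ASFRs = 0.115 + 0.179 + 0.238 + 0.196 + 0.080 + 0.029 + 0.007 = 0.844
  TFR = 5 × 0.844 = 4.22
Rural:
  Sum of ASFRs = 0.055 + 0.104 + 0.097 + 0.060 + 0.015 + 0.002 + 0.000 = 0.333
  TFR = 5 × 0.333 = 1.665
Difference = 4.22 − 1.665 = 2.555

2.555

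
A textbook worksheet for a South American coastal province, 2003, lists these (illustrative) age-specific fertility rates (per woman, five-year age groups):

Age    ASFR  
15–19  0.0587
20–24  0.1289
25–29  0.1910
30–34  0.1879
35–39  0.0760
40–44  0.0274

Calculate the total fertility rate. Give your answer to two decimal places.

Sum of ASFRs = 0.0587 + 0.1289 + 0.1910 + 0.1879 + 0.0760 + 0.0274 = 0.6699
TFR = 5 × 0.6699 = 3.3495

3.35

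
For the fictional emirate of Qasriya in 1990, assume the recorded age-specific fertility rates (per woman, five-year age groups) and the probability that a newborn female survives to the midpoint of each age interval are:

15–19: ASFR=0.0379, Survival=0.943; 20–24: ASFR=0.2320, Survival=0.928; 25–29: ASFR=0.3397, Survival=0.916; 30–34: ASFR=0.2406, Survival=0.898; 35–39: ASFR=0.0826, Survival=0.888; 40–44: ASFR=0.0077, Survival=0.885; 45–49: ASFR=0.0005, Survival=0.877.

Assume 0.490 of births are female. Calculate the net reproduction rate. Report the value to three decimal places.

2.104

Proportion female at birth = 0.490.
Survival-weighted fertility by age (5·fₓ·Sₓ):
  15–19: 5 × 0.0379 × 0.943 = 0.17870
  20–24: 5 × 0.2320 × 0.928 = 1.07648
  25–29: 5 × 0.3397 × 0.916 = 1.55583
  30–34: 5 × 0.2406 × 0.898 = 1.08029
  35–39: 5 × 0.0826 × 0.888 = 0.36674
  40–44: 5 × 0.0077 × 0.885 = 0.03407
  45–49: 5 × 0.0005 × 0.877 = 0.00219
Sum = 4.29430
NRR = 0.490 × 4.29430 = 2.10421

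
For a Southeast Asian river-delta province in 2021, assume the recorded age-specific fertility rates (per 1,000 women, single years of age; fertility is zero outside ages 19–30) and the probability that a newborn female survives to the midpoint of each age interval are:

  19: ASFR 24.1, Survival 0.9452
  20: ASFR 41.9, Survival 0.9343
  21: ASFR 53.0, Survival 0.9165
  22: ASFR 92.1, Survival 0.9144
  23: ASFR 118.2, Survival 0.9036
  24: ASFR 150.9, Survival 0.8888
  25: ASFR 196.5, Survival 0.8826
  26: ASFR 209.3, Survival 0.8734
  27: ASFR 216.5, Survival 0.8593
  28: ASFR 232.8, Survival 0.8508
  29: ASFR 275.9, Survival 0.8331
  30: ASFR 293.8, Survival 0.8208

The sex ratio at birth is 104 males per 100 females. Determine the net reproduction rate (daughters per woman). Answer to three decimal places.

0.807

Proportion female at birth = 100 / (100 + 104) = 0.49020.
Survival-weighted fertility by age (1·fₓ·Sₓ):
  19: 1 × 24.1/1000 × 0.9452 = 0.02278
  20: 1 × 41.9/1000 × 0.9343 = 0.03915
  21: 1 × 53.0/1000 × 0.9165 = 0.04857
  22: 1 × 92.1/1000 × 0.9144 = 0.08422
  23: 1 × 118.2/1000 × 0.9036 = 0.10681
  24: 1 × 150.9/1000 × 0.8888 = 0.13412
  25: 1 × 196.5/1000 × 0.8826 = 0.17343
  26: 1 × 209.3/1000 × 0.8734 = 0.18280
  27: 1 × 216.5/1000 × 0.8593 = 0.18604
  28: 1 × 232.8/1000 × 0.8508 = 0.19807
  29: 1 × 275.9/1000 × 0.8331 = 0.22985
  30: 1 × 293.8/1000 × 0.8208 = 0.24115
Sum = 1.64699
NRR = 0.49020 × 1.64699 = 0.80735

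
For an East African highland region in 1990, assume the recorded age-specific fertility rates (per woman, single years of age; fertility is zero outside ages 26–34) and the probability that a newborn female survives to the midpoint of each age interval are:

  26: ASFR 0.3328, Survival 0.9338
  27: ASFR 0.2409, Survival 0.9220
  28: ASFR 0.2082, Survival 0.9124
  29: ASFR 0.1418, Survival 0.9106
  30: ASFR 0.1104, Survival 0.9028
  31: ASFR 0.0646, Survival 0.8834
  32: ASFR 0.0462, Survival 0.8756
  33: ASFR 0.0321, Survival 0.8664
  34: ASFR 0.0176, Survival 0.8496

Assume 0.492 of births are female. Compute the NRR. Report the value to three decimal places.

Proportion female at birth = 0.492.
Per-age-group product (1 × ASFR × survival probability):
  26: 1 × 0.3328 × 0.9338 = 0.31077
  27: 1 × 0.2409 × 0.9220 = 0.22211
  28: 1 × 0.2082 × 0.9124 = 0.18996
  29: 1 × 0.1418 × 0.9106 = 0.12912
  30: 1 × 0.1104 × 0.9028 = 0.09967
  31: 1 × 0.0646 × 0.8834 = 0.05707
  32: 1 × 0.0462 × 0.8756 = 0.04045
  33: 1 × 0.0321 × 0.8664 = 0.02781
  34: 1 × 0.0176 × 0.8496 = 0.01495
Sum = 1.09191
NRR = 0.492 × 1.09191 = 0.53722

0.537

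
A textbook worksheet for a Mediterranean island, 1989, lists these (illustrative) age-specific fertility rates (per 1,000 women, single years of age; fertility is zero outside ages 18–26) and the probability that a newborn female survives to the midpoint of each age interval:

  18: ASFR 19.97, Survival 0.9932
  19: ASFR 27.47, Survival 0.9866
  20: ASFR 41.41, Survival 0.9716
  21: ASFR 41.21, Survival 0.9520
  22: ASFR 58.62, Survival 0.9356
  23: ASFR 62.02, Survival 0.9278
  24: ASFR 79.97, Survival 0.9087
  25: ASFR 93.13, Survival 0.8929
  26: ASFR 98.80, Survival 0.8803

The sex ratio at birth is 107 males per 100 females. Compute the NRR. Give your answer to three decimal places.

Proportion female at birth = 100 / (100 + 107) = 0.48309.
Weighting each age-specific rate by interval width and survival:
  18: 1 × 19.97/1000 × 0.9932 = 0.01983
  19: 1 × 27.47/1000 × 0.9866 = 0.02710
  20: 1 × 41.41/1000 × 0.9716 = 0.04023
  21: 1 × 41.21/1000 × 0.9520 = 0.03923
  22: 1 × 58.62/1000 × 0.9356 = 0.05484
  23: 1 × 62.02/1000 × 0.9278 = 0.05754
  24: 1 × 79.97/1000 × 0.9087 = 0.07267
  25: 1 × 93.13/1000 × 0.8929 = 0.08316
  26: 1 × 98.80/1000 × 0.8803 = 0.08697
Sum = 0.48157
NRR = 0.48309 × 0.48157 = 0.23264

0.233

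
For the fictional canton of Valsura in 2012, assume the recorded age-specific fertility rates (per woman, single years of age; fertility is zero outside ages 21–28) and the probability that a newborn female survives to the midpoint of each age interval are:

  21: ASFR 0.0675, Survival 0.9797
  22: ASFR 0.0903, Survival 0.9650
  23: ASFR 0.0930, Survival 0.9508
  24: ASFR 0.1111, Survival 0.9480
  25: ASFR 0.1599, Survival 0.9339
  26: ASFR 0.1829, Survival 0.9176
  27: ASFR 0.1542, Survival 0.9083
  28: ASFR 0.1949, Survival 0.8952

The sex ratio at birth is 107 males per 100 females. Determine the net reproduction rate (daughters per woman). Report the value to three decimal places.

0.473

Proportion female at birth = 100 / (100 + 107) = 0.48309.
Weighting each age-specific rate by interval width and survival:
  21: 1 × 0.0675 × 0.9797 = 0.06613
  22: 1 × 0.0903 × 0.9650 = 0.08714
  23: 1 × 0.0930 × 0.9508 = 0.08842
  24: 1 × 0.1111 × 0.9480 = 0.10532
  25: 1 × 0.1599 × 0.9339 = 0.14933
  26: 1 × 0.1829 × 0.9176 = 0.16783
  27: 1 × 0.1542 × 0.9083 = 0.14006
  28: 1 × 0.1949 × 0.8952 = 0.17447
Sum = 0.97870
NRR = 0.48309 × 0.97870 = 0.47280
An NRR under 1 implies long-run decline under these rates.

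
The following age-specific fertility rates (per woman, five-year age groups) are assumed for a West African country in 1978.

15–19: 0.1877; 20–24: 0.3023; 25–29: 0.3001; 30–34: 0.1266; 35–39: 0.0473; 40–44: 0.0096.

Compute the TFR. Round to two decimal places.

Sum of ASFRs = 0.1877 + 0.3023 + 0.3001 + 0.1266 + 0.0473 + 0.0096 = 0.9736
TFR = 5 × 0.9736 = 4.868

4.87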